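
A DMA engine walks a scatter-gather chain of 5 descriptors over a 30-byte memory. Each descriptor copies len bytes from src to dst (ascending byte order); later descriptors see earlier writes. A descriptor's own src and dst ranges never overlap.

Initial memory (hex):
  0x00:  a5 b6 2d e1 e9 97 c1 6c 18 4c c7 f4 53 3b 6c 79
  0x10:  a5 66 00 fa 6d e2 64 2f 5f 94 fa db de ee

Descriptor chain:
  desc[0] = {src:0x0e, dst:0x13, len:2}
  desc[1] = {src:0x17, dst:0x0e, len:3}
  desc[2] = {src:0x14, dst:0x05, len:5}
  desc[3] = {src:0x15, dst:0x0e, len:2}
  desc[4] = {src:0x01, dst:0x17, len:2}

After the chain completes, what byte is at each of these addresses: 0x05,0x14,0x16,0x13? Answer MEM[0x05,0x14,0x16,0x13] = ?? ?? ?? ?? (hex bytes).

MEM[0x05,0x14,0x16,0x13] = 79 79 64 6c

[0] 0x0e->0x13 len=2 : 6c 79
[1] 0x17->0x0e len=3 : 2f 5f 94
[2] 0x14->0x05 len=5 : 79 e2 64 2f 5f
[3] 0x15->0x0e len=2 : e2 64
[4] 0x01->0x17 len=2 : b6 2d
query mem[0x05]=0x79, mem[0x14]=0x79, mem[0x16]=0x64, mem[0x13]=0x6c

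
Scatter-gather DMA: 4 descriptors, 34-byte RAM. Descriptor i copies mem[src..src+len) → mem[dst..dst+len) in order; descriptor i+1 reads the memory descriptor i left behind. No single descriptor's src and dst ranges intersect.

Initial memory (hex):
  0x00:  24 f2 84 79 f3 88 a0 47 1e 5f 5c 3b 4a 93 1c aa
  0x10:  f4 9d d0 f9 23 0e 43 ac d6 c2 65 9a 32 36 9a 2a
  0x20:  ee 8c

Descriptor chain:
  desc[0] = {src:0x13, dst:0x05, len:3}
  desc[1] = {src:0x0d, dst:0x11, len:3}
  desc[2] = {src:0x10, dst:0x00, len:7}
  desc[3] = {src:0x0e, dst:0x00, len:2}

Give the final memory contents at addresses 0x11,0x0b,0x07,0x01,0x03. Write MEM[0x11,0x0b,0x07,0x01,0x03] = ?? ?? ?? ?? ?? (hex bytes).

MEM[0x11,0x0b,0x07,0x01,0x03] = 93 3b 0e aa aa

#0 dst[0x05+3] := {0xf9,0x23,0x0e}
#1 dst[0x11+3] := {0x93,0x1c,0xaa}
#2 dst[0x00+7] := {0xf4,0x93,0x1c,0xaa,0x23,0x0e,0x43}
#3 dst[0x00+2] := {0x1c,0xaa}
query mem[0x11]=0x93, mem[0x0b]=0x3b, mem[0x07]=0x0e, mem[0x01]=0xaa, mem[0x03]=0xaa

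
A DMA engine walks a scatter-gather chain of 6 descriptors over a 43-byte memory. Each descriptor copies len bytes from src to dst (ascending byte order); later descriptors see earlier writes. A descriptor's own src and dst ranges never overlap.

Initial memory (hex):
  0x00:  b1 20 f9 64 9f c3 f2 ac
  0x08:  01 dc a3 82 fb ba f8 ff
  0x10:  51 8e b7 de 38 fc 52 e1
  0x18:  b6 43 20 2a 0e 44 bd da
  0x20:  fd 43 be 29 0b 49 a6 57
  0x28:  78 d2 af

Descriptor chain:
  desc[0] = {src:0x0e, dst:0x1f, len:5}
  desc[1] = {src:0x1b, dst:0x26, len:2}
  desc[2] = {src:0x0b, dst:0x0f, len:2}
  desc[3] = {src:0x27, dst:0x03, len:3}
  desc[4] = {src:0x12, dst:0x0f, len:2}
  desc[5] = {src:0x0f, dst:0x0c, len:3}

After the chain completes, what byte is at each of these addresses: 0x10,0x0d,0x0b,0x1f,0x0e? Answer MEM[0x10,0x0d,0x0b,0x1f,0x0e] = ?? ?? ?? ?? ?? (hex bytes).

MEM[0x10,0x0d,0x0b,0x1f,0x0e] = de de 82 f8 8e

[0] 0x0e->0x1f len=5 : f8 ff 51 8e b7
[1] 0x1b->0x26 len=2 : 2a 0e
[2] 0x0b->0x0f len=2 : 82 fb
[3] 0x27->0x03 len=3 : 0e 78 d2
[4] 0x12->0x0f len=2 : b7 de
[5] 0x0f->0x0c len=3 : b7 de 8e
query mem[0x10]=0xde, mem[0x0d]=0xde, mem[0x0b]=0x82, mem[0x1f]=0xf8, mem[0x0e]=0x8e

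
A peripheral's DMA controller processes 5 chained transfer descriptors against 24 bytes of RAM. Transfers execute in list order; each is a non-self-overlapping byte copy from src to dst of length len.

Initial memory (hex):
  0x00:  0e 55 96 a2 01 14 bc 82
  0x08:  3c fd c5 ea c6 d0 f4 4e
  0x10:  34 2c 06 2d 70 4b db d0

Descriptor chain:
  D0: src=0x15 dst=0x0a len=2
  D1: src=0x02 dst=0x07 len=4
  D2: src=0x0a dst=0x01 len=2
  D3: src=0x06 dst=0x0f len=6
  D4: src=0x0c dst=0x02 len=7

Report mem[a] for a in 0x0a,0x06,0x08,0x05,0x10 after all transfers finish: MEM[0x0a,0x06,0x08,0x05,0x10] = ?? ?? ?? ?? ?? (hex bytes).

MEM[0x0a,0x06,0x08,0x05,0x10] = 14 96 01 bc 96

[0] 0x15->0x0a len=2 : 4b db
[1] 0x02->0x07 len=4 : 96 a2 01 14
[2] 0x0a->0x01 len=2 : 14 db
[3] 0x06->0x0f len=6 : bc 96 a2 01 14 db
[4] 0x0c->0x02 len=7 : c6 d0 f4 bc 96 a2 01
query mem[0x0a]=0x14, mem[0x06]=0x96, mem[0x08]=0x01, mem[0x05]=0xbc, mem[0x10]=0x96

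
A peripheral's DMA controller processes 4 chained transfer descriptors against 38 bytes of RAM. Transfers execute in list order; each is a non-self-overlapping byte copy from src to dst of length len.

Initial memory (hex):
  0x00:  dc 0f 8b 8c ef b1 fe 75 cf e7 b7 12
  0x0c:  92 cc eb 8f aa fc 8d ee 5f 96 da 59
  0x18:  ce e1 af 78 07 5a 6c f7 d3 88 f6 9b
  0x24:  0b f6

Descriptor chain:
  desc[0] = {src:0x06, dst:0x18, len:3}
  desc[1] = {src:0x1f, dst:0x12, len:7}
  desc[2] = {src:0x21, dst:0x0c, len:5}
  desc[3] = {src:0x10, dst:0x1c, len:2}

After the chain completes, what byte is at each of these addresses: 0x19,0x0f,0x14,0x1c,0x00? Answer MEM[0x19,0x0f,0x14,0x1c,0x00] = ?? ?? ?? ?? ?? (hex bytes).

MEM[0x19,0x0f,0x14,0x1c,0x00] = 75 0b 88 f6 dc

  after D0: wrote 3B at 0x18 = fe75cf
  after D1: wrote 7B at 0x12 = f7d388f69b0bf6
  after D2: wrote 5B at 0x0c = 88f69b0bf6
  after D3: wrote 2B at 0x1c = f6fc
query mem[0x19]=0x75, mem[0x0f]=0x0b, mem[0x14]=0x88, mem[0x1c]=0xf6, mem[0x00]=0xdc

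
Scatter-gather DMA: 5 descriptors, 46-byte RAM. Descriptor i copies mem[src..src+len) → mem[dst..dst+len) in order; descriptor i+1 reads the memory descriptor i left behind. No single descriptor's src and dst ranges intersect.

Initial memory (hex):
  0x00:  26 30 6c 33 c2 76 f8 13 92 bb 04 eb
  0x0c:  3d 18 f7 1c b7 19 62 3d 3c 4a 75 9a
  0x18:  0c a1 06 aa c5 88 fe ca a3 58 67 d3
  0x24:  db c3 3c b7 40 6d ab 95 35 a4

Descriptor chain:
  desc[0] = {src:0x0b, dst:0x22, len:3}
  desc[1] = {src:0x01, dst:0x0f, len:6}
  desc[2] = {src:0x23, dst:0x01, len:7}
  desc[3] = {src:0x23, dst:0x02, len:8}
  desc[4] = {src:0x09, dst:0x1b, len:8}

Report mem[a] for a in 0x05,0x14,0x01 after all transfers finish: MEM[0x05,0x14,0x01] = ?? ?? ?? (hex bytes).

#0 dst[0x22+3] := {0xeb,0x3d,0x18}
#1 dst[0x0f+6] := {0x30,0x6c,0x33,0xc2,0x76,0xf8}
#2 dst[0x01+7] := {0x3d,0x18,0xc3,0x3c,0xb7,0x40,0x6d}
#3 dst[0x02+8] := {0x3d,0x18,0xc3,0x3c,0xb7,0x40,0x6d,0xab}
#4 dst[0x1b+8] := {0xab,0x04,0xeb,0x3d,0x18,0xf7,0x30,0x6c}
query mem[0x05]=0x3c, mem[0x14]=0xf8, mem[0x01]=0x3d

MEM[0x05,0x14,0x01] = 3c f8 3d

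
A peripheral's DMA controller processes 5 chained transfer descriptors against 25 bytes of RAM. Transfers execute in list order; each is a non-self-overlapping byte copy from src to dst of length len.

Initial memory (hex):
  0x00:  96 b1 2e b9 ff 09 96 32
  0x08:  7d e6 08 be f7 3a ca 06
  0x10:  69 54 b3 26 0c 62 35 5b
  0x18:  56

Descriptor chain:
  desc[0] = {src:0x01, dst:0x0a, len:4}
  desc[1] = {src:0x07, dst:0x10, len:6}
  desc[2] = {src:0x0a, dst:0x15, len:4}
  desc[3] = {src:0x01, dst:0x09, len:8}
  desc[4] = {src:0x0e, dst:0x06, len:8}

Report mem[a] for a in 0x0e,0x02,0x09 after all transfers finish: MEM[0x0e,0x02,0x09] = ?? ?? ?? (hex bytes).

D0: mem[0x0a..0x0d] <- [b1 2e b9 ff]
D1: mem[0x10..0x15] <- [32 7d e6 b1 2e b9]
D2: mem[0x15..0x18] <- [b1 2e b9 ff]
D3: mem[0x09..0x10] <- [b1 2e b9 ff 09 96 32 7d]
D4: mem[0x06..0x0d] <- [96 32 7d 7d e6 b1 2e b1]
query mem[0x0e]=0x96, mem[0x02]=0x2e, mem[0x09]=0x7d

MEM[0x0e,0x02,0x09] = 96 2e 7d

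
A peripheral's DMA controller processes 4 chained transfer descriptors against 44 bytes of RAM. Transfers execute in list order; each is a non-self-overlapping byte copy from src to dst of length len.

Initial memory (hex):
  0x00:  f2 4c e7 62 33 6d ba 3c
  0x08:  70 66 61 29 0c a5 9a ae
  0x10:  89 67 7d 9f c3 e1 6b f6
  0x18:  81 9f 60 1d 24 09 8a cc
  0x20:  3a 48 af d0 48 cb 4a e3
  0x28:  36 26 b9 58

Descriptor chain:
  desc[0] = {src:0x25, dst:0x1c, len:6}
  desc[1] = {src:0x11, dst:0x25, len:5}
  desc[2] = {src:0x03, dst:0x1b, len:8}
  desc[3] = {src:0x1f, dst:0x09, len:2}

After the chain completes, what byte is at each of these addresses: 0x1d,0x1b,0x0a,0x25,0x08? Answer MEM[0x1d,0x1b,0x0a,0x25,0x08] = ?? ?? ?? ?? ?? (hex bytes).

D0: mem[0x1c..0x21] <- [cb 4a e3 36 26 b9]
D1: mem[0x25..0x29] <- [67 7d 9f c3 e1]
D2: mem[0x1b..0x22] <- [62 33 6d ba 3c 70 66 61]
D3: mem[0x09..0x0a] <- [3c 70]
query mem[0x1d]=0x6d, mem[0x1b]=0x62, mem[0x0a]=0x70, mem[0x25]=0x67, mem[0x08]=0x70

MEM[0x1d,0x1b,0x0a,0x25,0x08] = 6d 62 70 67 70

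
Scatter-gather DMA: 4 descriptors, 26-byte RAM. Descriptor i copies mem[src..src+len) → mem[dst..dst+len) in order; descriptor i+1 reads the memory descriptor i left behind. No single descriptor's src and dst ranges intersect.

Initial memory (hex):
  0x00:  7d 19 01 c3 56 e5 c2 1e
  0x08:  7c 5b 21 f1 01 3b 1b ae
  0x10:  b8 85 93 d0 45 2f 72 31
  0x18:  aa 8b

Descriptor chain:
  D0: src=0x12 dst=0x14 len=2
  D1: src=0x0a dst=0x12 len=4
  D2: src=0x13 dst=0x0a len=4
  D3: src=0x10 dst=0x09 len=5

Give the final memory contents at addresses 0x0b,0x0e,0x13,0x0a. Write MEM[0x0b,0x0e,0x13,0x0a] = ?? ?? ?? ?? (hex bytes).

MEM[0x0b,0x0e,0x13,0x0a] = 21 1b f1 85

#0 dst[0x14+2] := {0x93,0xd0}
#1 dst[0x12+4] := {0x21,0xf1,0x01,0x3b}
#2 dst[0x0a+4] := {0xf1,0x01,0x3b,0x72}
#3 dst[0x09+5] := {0xb8,0x85,0x21,0xf1,0x01}
query mem[0x0b]=0x21, mem[0x0e]=0x1b, mem[0x13]=0xf1, mem[0x0a]=0x85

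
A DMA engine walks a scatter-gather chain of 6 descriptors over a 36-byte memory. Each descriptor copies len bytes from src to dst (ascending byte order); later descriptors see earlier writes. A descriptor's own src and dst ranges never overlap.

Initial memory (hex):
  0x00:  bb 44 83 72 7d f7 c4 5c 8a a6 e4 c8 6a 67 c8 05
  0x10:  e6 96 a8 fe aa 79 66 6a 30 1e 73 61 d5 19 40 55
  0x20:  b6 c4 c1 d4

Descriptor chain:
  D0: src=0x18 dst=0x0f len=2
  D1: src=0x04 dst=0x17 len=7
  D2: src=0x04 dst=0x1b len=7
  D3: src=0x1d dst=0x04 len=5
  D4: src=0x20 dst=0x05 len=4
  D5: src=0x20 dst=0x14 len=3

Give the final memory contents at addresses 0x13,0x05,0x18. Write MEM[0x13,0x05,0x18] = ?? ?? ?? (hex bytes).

#0 dst[0x0f+2] := {0x30,0x1e}
#1 dst[0x17+7] := {0x7d,0xf7,0xc4,0x5c,0x8a,0xa6,0xe4}
#2 dst[0x1b+7] := {0x7d,0xf7,0xc4,0x5c,0x8a,0xa6,0xe4}
#3 dst[0x04+5] := {0xc4,0x5c,0x8a,0xa6,0xe4}
#4 dst[0x05+4] := {0xa6,0xe4,0xc1,0xd4}
#5 dst[0x14+3] := {0xa6,0xe4,0xc1}
query mem[0x13]=0xfe, mem[0x05]=0xa6, mem[0x18]=0xf7

MEM[0x13,0x05,0x18] = fe a6 f7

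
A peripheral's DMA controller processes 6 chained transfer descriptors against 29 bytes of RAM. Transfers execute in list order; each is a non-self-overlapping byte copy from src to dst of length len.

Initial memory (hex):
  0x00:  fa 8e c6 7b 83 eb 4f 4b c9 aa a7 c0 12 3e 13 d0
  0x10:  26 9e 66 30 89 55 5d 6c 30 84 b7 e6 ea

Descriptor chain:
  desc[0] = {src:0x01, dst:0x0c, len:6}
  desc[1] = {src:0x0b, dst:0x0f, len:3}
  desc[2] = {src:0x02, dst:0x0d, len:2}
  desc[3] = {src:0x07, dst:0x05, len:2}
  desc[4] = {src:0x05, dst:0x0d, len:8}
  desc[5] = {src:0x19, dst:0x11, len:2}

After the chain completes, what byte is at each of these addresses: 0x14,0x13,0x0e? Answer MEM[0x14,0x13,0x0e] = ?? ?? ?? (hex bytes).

  after D0: wrote 6B at 0x0c = 8ec67b83eb4f
  after D1: wrote 3B at 0x0f = c08ec6
  after D2: wrote 2B at 0x0d = c67b
  after D3: wrote 2B at 0x05 = 4bc9
  after D4: wrote 8B at 0x0d = 4bc94bc9aaa7c08e
  after D5: wrote 2B at 0x11 = 84b7
query mem[0x14]=0x8e, mem[0x13]=0xc0, mem[0x0e]=0xc9

MEM[0x14,0x13,0x0e] = 8e c0 c9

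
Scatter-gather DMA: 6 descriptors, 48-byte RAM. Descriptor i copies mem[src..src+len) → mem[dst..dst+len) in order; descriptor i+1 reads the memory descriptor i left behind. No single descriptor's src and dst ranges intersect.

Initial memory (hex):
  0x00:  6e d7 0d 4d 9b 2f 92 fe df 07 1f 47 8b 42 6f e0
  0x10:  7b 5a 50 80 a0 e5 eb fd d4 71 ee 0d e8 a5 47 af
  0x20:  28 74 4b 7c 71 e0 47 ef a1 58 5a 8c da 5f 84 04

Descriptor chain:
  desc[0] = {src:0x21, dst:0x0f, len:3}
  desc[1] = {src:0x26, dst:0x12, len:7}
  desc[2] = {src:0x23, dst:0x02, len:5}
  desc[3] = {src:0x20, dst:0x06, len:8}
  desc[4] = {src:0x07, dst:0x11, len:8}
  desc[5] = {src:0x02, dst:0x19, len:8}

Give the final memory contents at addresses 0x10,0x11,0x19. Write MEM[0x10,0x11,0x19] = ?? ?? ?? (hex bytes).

D0: mem[0x0f..0x11] <- [74 4b 7c]
D1: mem[0x12..0x18] <- [47 ef a1 58 5a 8c da]
D2: mem[0x02..0x06] <- [7c 71 e0 47 ef]
D3: mem[0x06..0x0d] <- [28 74 4b 7c 71 e0 47 ef]
D4: mem[0x11..0x18] <- [74 4b 7c 71 e0 47 ef 6f]
D5: mem[0x19..0x20] <- [7c 71 e0 47 28 74 4b 7c]
query mem[0x10]=0x4b, mem[0x11]=0x74, mem[0x19]=0x7c

MEM[0x10,0x11,0x19] = 4b 74 7c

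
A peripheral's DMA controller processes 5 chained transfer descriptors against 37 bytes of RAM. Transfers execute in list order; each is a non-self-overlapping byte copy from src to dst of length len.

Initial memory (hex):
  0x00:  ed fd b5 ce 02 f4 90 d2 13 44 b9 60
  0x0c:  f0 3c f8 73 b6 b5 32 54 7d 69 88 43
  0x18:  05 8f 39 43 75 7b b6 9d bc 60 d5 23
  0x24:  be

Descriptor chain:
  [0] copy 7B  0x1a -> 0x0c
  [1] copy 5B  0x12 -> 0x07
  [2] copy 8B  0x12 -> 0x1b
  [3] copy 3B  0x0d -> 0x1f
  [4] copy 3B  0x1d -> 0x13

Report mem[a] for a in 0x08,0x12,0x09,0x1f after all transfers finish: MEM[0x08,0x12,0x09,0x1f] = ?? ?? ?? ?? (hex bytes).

MEM[0x08,0x12,0x09,0x1f] = 54 bc 7d 43

D0: mem[0x0c..0x12] <- [39 43 75 7b b6 9d bc]
D1: mem[0x07..0x0b] <- [bc 54 7d 69 88]
D2: mem[0x1b..0x22] <- [bc 54 7d 69 88 43 05 8f]
D3: mem[0x1f..0x21] <- [43 75 7b]
D4: mem[0x13..0x15] <- [7d 69 43]
query mem[0x08]=0x54, mem[0x12]=0xbc, mem[0x09]=0x7d, mem[0x1f]=0x43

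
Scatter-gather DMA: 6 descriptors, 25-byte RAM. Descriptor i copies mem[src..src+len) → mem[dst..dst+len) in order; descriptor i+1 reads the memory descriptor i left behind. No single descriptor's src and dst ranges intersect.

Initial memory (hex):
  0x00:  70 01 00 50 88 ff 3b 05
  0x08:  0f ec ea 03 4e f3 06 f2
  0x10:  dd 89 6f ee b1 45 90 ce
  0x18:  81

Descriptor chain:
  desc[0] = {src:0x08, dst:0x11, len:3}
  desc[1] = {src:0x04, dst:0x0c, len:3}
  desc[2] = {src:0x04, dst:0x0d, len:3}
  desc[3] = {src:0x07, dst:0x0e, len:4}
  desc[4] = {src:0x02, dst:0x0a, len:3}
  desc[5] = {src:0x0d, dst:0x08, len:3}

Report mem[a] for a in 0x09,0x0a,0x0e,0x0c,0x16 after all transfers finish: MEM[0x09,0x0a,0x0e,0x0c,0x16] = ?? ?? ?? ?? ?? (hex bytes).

MEM[0x09,0x0a,0x0e,0x0c,0x16] = 05 0f 05 88 90

D0: mem[0x11..0x13] <- [0f ec ea]
D1: mem[0x0c..0x0e] <- [88 ff 3b]
D2: mem[0x0d..0x0f] <- [88 ff 3b]
D3: mem[0x0e..0x11] <- [05 0f ec ea]
D4: mem[0x0a..0x0c] <- [00 50 88]
D5: mem[0x08..0x0a] <- [88 05 0f]
query mem[0x09]=0x05, mem[0x0a]=0x0f, mem[0x0e]=0x05, mem[0x0c]=0x88, mem[0x16]=0x90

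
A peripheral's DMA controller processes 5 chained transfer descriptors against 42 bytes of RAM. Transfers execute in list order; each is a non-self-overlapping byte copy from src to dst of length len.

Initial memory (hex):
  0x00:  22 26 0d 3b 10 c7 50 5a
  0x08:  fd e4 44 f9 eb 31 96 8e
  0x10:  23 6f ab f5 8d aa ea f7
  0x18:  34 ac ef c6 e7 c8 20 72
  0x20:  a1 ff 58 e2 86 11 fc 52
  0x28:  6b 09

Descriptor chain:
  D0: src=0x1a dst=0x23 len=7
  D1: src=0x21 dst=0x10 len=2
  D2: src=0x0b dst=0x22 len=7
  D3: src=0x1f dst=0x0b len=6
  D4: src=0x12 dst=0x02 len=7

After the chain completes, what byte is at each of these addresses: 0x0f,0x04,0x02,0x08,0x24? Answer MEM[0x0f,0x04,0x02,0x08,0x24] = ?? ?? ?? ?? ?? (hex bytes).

MEM[0x0f,0x04,0x02,0x08,0x24] = eb 8d ab 34 31

#0 dst[0x23+7] := {0xef,0xc6,0xe7,0xc8,0x20,0x72,0xa1}
#1 dst[0x10+2] := {0xff,0x58}
#2 dst[0x22+7] := {0xf9,0xeb,0x31,0x96,0x8e,0xff,0x58}
#3 dst[0x0b+6] := {0x72,0xa1,0xff,0xf9,0xeb,0x31}
#4 dst[0x02+7] := {0xab,0xf5,0x8d,0xaa,0xea,0xf7,0x34}
query mem[0x0f]=0xeb, mem[0x04]=0x8d, mem[0x02]=0xab, mem[0x08]=0x34, mem[0x24]=0x31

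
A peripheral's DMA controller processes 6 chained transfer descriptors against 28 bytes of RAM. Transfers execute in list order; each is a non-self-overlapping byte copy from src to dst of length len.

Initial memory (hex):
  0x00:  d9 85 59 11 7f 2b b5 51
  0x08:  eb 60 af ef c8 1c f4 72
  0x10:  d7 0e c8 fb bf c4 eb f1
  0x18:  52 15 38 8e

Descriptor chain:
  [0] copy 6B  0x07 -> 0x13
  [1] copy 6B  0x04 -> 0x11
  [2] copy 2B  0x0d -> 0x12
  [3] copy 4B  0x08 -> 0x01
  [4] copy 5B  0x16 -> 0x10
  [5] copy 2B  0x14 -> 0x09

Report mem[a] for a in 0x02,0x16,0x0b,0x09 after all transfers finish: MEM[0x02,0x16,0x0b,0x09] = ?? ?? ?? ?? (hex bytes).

  after D0: wrote 6B at 0x13 = 51eb60afefc8
  after D1: wrote 6B at 0x11 = 7f2bb551eb60
  after D2: wrote 2B at 0x12 = 1cf4
  after D3: wrote 4B at 0x01 = eb60afef
  after D4: wrote 5B at 0x10 = 60efc81538
  after D5: wrote 2B at 0x09 = 38eb
query mem[0x02]=0x60, mem[0x16]=0x60, mem[0x0b]=0xef, mem[0x09]=0x38

MEM[0x02,0x16,0x0b,0x09] = 60 60 ef 38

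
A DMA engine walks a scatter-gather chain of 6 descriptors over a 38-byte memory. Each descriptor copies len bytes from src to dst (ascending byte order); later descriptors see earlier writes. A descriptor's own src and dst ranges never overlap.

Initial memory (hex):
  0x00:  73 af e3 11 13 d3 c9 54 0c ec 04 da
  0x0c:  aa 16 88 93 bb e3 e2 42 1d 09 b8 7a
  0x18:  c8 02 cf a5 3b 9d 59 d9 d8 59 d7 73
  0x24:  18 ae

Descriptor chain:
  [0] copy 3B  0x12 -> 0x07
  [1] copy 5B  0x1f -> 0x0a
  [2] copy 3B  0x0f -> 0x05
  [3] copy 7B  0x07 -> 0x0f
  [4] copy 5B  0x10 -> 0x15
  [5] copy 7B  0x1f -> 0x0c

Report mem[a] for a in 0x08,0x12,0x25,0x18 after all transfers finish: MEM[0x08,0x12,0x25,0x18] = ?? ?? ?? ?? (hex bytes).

[0] 0x12->0x07 len=3 : e2 42 1d
[1] 0x1f->0x0a len=5 : d9 d8 59 d7 73
[2] 0x0f->0x05 len=3 : 93 bb e3
[3] 0x07->0x0f len=7 : e3 42 1d d9 d8 59 d7
[4] 0x10->0x15 len=5 : 42 1d d9 d8 59
[5] 0x1f->0x0c len=7 : d9 d8 59 d7 73 18 ae
query mem[0x08]=0x42, mem[0x12]=0xae, mem[0x25]=0xae, mem[0x18]=0xd8

MEM[0x08,0x12,0x25,0x18] = 42 ae ae d8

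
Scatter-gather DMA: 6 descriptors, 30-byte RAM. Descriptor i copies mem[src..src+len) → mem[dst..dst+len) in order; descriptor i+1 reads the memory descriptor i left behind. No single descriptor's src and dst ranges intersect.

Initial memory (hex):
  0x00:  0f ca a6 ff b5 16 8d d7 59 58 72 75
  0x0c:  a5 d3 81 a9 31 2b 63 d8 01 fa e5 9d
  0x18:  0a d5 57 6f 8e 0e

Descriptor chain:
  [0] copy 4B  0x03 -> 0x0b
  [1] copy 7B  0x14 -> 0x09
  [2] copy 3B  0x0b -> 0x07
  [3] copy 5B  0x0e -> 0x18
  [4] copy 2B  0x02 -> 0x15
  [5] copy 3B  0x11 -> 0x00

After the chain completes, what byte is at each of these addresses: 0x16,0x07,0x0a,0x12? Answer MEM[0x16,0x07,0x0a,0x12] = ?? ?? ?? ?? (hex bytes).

[0] 0x03->0x0b len=4 : ff b5 16 8d
[1] 0x14->0x09 len=7 : 01 fa e5 9d 0a d5 57
[2] 0x0b->0x07 len=3 : e5 9d 0a
[3] 0x0e->0x18 len=5 : d5 57 31 2b 63
[4] 0x02->0x15 len=2 : a6 ff
[5] 0x11->0x00 len=3 : 2b 63 d8
query mem[0x16]=0xff, mem[0x07]=0xe5, mem[0x0a]=0xfa, mem[0x12]=0x63

MEM[0x16,0x07,0x0a,0x12] = ff e5 fa 63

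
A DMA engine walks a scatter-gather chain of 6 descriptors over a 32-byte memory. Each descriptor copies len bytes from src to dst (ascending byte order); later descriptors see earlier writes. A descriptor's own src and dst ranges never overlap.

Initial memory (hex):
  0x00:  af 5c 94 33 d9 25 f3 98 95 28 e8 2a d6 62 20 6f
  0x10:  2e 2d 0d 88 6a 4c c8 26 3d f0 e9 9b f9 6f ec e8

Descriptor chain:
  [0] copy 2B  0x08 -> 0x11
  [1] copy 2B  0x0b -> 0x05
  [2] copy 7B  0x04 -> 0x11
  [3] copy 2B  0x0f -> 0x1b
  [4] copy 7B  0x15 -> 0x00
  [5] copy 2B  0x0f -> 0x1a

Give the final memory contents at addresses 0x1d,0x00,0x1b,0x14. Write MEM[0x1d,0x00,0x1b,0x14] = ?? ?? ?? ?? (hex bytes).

D0: mem[0x11..0x12] <- [95 28]
D1: mem[0x05..0x06] <- [2a d6]
D2: mem[0x11..0x17] <- [d9 2a d6 98 95 28 e8]
D3: mem[0x1b..0x1c] <- [6f 2e]
D4: mem[0x00..0x06] <- [95 28 e8 3d f0 e9 6f]
D5: mem[0x1a..0x1b] <- [6f 2e]
query mem[0x1d]=0x6f, mem[0x00]=0x95, mem[0x1b]=0x2e, mem[0x14]=0x98

MEM[0x1d,0x00,0x1b,0x14] = 6f 95 2e 98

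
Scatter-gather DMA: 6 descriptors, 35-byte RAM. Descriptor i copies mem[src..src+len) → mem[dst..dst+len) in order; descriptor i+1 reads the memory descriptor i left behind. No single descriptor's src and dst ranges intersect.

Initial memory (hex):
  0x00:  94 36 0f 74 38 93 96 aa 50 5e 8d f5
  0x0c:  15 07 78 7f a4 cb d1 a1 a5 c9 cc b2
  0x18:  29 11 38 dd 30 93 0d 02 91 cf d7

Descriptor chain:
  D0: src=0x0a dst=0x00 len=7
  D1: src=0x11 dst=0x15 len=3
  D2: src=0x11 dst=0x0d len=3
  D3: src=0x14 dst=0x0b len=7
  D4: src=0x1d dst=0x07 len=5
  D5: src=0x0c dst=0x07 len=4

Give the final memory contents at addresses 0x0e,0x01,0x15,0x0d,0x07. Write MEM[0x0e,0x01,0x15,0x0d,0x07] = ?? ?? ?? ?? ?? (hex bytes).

  after D0: wrote 7B at 0x00 = 8df51507787fa4
  after D1: wrote 3B at 0x15 = cbd1a1
  after D2: wrote 3B at 0x0d = cbd1a1
  after D3: wrote 7B at 0x0b = a5cbd1a1291138
  after D4: wrote 5B at 0x07 = 930d0291cf
  after D5: wrote 4B at 0x07 = cbd1a129
query mem[0x0e]=0xa1, mem[0x01]=0xf5, mem[0x15]=0xcb, mem[0x0d]=0xd1, mem[0x07]=0xcb

MEM[0x0e,0x01,0x15,0x0d,0x07] = a1 f5 cb d1 cb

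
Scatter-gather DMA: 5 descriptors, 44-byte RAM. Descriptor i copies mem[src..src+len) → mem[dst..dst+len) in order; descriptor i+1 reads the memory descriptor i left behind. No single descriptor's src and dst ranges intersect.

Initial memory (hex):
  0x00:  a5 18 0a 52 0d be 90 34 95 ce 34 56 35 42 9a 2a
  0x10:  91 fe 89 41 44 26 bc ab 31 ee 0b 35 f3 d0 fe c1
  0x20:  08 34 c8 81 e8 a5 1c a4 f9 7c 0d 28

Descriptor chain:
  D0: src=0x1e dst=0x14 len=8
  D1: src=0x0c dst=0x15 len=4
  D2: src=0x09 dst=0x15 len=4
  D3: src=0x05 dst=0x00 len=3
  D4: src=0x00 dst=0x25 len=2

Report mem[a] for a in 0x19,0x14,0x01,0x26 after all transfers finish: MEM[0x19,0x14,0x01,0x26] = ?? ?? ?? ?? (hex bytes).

D0: mem[0x14..0x1b] <- [fe c1 08 34 c8 81 e8 a5]
D1: mem[0x15..0x18] <- [35 42 9a 2a]
D2: mem[0x15..0x18] <- [ce 34 56 35]
D3: mem[0x00..0x02] <- [be 90 34]
D4: mem[0x25..0x26] <- [be 90]
query mem[0x19]=0x81, mem[0x14]=0xfe, mem[0x01]=0x90, mem[0x26]=0x90

MEM[0x19,0x14,0x01,0x26] = 81 fe 90 90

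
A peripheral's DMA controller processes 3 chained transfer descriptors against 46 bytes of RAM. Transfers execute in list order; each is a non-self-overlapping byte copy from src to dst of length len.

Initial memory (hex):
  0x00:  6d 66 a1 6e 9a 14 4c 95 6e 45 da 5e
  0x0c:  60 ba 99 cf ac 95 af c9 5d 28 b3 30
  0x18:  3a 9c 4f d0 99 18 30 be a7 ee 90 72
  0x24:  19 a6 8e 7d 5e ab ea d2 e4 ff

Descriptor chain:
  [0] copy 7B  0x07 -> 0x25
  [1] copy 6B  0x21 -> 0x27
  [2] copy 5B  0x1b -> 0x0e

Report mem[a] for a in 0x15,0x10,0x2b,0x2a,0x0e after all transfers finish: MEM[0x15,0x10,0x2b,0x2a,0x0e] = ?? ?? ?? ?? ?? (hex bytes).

MEM[0x15,0x10,0x2b,0x2a,0x0e] = 28 18 95 19 d0

  after D0: wrote 7B at 0x25 = 956e45da5e60ba
  after D1: wrote 6B at 0x27 = ee907219956e
  after D2: wrote 5B at 0x0e = d0991830be
query mem[0x15]=0x28, mem[0x10]=0x18, mem[0x2b]=0x95, mem[0x2a]=0x19, mem[0x0e]=0xd0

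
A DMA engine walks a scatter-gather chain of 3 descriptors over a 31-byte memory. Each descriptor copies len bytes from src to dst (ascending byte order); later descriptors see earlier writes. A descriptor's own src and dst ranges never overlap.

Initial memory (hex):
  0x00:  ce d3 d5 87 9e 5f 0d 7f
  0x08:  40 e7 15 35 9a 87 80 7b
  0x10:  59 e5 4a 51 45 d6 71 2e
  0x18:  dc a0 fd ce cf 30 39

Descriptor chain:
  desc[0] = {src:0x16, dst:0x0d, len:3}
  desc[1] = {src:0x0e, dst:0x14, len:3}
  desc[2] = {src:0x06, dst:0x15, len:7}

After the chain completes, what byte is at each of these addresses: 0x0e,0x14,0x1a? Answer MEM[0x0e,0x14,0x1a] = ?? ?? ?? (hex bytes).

MEM[0x0e,0x14,0x1a] = 2e 2e 35

[0] 0x16->0x0d len=3 : 71 2e dc
[1] 0x0e->0x14 len=3 : 2e dc 59
[2] 0x06->0x15 len=7 : 0d 7f 40 e7 15 35 9a
query mem[0x0e]=0x2e, mem[0x14]=0x2e, mem[0x1a]=0x35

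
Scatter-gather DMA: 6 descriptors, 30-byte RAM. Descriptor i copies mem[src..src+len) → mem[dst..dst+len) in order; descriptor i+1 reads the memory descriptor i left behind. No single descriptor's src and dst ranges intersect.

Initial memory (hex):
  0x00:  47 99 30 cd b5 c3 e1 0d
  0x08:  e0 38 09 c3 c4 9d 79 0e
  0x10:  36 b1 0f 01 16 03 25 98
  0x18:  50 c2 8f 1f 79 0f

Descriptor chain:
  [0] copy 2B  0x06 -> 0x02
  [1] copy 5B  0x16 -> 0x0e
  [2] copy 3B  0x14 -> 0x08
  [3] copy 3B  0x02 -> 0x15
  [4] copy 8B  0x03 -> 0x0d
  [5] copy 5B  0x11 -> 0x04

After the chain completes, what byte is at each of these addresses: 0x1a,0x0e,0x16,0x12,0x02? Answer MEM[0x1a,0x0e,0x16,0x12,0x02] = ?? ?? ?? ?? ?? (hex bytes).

#0 dst[0x02+2] := {0xe1,0x0d}
#1 dst[0x0e+5] := {0x25,0x98,0x50,0xc2,0x8f}
#2 dst[0x08+3] := {0x16,0x03,0x25}
#3 dst[0x15+3] := {0xe1,0x0d,0xb5}
#4 dst[0x0d+8] := {0x0d,0xb5,0xc3,0xe1,0x0d,0x16,0x03,0x25}
#5 dst[0x04+5] := {0x0d,0x16,0x03,0x25,0xe1}
query mem[0x1a]=0x8f, mem[0x0e]=0xb5, mem[0x16]=0x0d, mem[0x12]=0x16, mem[0x02]=0xe1

MEM[0x1a,0x0e,0x16,0x12,0x02] = 8f b5 0d 16 e1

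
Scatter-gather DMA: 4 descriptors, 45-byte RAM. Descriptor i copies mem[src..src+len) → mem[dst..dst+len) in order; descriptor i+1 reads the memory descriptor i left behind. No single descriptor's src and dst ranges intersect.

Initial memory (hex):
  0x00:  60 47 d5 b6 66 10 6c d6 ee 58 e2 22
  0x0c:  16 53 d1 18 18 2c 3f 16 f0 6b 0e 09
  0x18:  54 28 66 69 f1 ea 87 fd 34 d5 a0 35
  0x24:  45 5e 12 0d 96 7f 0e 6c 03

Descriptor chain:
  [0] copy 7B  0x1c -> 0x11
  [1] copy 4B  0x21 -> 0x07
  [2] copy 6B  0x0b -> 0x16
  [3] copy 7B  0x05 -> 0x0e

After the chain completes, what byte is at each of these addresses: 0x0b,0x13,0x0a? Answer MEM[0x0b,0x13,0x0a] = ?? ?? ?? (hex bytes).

  after D0: wrote 7B at 0x11 = f1ea87fd34d5a0
  after D1: wrote 4B at 0x07 = d5a03545
  after D2: wrote 6B at 0x16 = 221653d11818
  after D3: wrote 7B at 0x0e = 106cd5a0354522
query mem[0x0b]=0x22, mem[0x13]=0x45, mem[0x0a]=0x45

MEM[0x0b,0x13,0x0a] = 22 45 45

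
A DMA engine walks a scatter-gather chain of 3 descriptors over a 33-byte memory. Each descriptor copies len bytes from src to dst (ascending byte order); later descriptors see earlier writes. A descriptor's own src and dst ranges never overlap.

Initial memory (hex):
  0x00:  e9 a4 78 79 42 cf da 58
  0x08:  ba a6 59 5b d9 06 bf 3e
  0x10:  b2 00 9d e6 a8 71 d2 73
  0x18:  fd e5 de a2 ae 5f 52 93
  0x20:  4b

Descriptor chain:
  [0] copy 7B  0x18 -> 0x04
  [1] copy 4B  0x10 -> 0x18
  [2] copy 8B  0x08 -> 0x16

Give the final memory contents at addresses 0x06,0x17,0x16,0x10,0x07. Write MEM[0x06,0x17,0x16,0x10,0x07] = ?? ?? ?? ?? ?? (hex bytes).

MEM[0x06,0x17,0x16,0x10,0x07] = de 5f ae b2 a2

#0 dst[0x04+7] := {0xfd,0xe5,0xde,0xa2,0xae,0x5f,0x52}
#1 dst[0x18+4] := {0xb2,0x00,0x9d,0xe6}
#2 dst[0x16+8] := {0xae,0x5f,0x52,0x5b,0xd9,0x06,0xbf,0x3e}
query mem[0x06]=0xde, mem[0x17]=0x5f, mem[0x16]=0xae, mem[0x10]=0xb2, mem[0x07]=0xa2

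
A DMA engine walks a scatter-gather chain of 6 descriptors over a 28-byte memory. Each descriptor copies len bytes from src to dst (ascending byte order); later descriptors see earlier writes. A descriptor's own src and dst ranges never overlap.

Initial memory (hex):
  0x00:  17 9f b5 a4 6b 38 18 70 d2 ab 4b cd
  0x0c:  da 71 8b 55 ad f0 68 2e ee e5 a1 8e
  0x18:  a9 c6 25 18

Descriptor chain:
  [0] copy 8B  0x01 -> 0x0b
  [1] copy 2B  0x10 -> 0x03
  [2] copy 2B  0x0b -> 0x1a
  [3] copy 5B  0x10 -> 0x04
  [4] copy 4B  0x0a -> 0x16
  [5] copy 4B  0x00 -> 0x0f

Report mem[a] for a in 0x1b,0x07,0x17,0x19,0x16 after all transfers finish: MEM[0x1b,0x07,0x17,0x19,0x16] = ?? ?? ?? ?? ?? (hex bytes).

D0: mem[0x0b..0x12] <- [9f b5 a4 6b 38 18 70 d2]
D1: mem[0x03..0x04] <- [18 70]
D2: mem[0x1a..0x1b] <- [9f b5]
D3: mem[0x04..0x08] <- [18 70 d2 2e ee]
D4: mem[0x16..0x19] <- [4b 9f b5 a4]
D5: mem[0x0f..0x12] <- [17 9f b5 18]
query mem[0x1b]=0xb5, mem[0x07]=0x2e, mem[0x17]=0x9f, mem[0x19]=0xa4, mem[0x16]=0x4b

MEM[0x1b,0x07,0x17,0x19,0x16] = b5 2e 9f a4 4b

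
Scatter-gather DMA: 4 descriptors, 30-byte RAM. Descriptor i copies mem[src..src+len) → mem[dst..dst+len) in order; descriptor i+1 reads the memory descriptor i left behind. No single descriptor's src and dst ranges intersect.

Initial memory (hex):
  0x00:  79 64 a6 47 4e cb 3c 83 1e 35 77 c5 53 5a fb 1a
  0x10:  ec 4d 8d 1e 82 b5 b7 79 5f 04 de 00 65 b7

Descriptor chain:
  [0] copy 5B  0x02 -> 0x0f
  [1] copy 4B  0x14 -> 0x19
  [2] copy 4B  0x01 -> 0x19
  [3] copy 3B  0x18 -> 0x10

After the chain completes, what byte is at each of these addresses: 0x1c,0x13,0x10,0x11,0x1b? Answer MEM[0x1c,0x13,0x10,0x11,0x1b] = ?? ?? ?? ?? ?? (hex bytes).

MEM[0x1c,0x13,0x10,0x11,0x1b] = 4e 3c 5f 64 47

  after D0: wrote 5B at 0x0f = a6474ecb3c
  after D1: wrote 4B at 0x19 = 82b5b779
  after D2: wrote 4B at 0x19 = 64a6474e
  after D3: wrote 3B at 0x10 = 5f64a6
query mem[0x1c]=0x4e, mem[0x13]=0x3c, mem[0x10]=0x5f, mem[0x11]=0x64, mem[0x1b]=0x47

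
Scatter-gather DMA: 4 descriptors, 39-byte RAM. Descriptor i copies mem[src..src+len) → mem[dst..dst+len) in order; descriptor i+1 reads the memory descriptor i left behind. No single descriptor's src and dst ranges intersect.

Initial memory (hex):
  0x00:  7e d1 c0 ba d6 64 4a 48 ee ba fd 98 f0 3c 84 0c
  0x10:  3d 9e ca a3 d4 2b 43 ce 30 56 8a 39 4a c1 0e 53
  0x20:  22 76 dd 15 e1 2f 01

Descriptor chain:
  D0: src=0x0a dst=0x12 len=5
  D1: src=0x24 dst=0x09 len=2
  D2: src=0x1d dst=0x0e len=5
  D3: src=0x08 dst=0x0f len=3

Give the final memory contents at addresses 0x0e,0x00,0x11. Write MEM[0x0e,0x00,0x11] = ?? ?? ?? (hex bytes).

MEM[0x0e,0x00,0x11] = c1 7e 2f

  after D0: wrote 5B at 0x12 = fd98f03c84
  after D1: wrote 2B at 0x09 = e12f
  after D2: wrote 5B at 0x0e = c10e532276
  after D3: wrote 3B at 0x0f = eee12f
query mem[0x0e]=0xc1, mem[0x00]=0x7e, mem[0x11]=0x2f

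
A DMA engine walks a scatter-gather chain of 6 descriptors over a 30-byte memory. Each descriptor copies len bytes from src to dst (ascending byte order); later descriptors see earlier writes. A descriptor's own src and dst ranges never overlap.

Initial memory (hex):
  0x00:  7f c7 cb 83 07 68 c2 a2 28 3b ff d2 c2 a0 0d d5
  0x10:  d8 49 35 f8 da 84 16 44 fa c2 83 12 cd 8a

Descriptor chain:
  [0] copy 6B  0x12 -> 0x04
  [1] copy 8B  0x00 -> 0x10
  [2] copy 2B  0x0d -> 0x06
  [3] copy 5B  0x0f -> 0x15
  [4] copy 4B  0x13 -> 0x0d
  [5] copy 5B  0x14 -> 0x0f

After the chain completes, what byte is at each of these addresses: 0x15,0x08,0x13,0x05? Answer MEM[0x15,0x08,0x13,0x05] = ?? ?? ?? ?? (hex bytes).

D0: mem[0x04..0x09] <- [35 f8 da 84 16 44]
D1: mem[0x10..0x17] <- [7f c7 cb 83 35 f8 da 84]
D2: mem[0x06..0x07] <- [a0 0d]
D3: mem[0x15..0x19] <- [d5 7f c7 cb 83]
D4: mem[0x0d..0x10] <- [83 35 d5 7f]
D5: mem[0x0f..0x13] <- [35 d5 7f c7 cb]
query mem[0x15]=0xd5, mem[0x08]=0x16, mem[0x13]=0xcb, mem[0x05]=0xf8

MEM[0x15,0x08,0x13,0x05] = d5 16 cb f8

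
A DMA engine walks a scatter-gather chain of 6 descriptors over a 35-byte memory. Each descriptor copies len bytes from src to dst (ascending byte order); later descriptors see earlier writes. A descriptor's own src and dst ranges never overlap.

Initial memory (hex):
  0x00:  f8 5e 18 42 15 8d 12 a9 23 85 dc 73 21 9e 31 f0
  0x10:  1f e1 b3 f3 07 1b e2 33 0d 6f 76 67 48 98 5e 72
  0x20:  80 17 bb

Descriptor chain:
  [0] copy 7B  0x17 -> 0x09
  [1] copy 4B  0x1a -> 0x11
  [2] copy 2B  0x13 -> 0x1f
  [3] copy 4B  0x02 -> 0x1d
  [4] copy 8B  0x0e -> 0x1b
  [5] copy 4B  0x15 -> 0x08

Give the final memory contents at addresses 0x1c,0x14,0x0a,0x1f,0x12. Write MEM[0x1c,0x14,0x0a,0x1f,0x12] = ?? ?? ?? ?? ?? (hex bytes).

MEM[0x1c,0x14,0x0a,0x1f,0x12] = 98 98 33 67 67

[0] 0x17->0x09 len=7 : 33 0d 6f 76 67 48 98
[1] 0x1a->0x11 len=4 : 76 67 48 98
[2] 0x13->0x1f len=2 : 48 98
[3] 0x02->0x1d len=4 : 18 42 15 8d
[4] 0x0e->0x1b len=8 : 48 98 1f 76 67 48 98 1b
[5] 0x15->0x08 len=4 : 1b e2 33 0d
query mem[0x1c]=0x98, mem[0x14]=0x98, mem[0x0a]=0x33, mem[0x1f]=0x67, mem[0x12]=0x67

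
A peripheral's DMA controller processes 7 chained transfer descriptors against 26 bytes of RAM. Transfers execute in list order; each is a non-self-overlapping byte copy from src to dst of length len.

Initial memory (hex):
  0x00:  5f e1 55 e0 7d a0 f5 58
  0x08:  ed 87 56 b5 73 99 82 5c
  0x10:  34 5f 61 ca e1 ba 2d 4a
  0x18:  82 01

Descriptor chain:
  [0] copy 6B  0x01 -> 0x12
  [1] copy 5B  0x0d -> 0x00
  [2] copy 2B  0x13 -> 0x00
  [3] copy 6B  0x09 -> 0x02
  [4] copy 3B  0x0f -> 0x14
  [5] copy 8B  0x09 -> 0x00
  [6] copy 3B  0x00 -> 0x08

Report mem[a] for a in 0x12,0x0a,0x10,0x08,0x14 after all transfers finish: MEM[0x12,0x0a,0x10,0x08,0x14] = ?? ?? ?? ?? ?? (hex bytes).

MEM[0x12,0x0a,0x10,0x08,0x14] = e1 b5 34 87 5c

  after D0: wrote 6B at 0x12 = e155e07da0f5
  after D1: wrote 5B at 0x00 = 99825c345f
  after D2: wrote 2B at 0x00 = 55e0
  after D3: wrote 6B at 0x02 = 8756b5739982
  after D4: wrote 3B at 0x14 = 5c345f
  after D5: wrote 8B at 0x00 = 8756b57399825c34
  after D6: wrote 3B at 0x08 = 8756b5
query mem[0x12]=0xe1, mem[0x0a]=0xb5, mem[0x10]=0x34, mem[0x08]=0x87, mem[0x14]=0x5c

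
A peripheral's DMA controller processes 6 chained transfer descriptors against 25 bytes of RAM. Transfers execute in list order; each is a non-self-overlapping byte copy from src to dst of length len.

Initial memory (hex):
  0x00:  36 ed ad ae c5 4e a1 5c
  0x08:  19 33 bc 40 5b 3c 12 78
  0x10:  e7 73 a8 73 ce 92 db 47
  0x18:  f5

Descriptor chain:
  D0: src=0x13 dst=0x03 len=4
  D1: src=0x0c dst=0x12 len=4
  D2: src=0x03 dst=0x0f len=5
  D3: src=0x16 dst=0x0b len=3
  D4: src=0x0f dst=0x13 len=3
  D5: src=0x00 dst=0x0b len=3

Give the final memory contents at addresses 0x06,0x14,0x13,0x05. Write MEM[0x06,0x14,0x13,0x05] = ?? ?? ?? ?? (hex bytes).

MEM[0x06,0x14,0x13,0x05] = db ce 73 92

[0] 0x13->0x03 len=4 : 73 ce 92 db
[1] 0x0c->0x12 len=4 : 5b 3c 12 78
[2] 0x03->0x0f len=5 : 73 ce 92 db 5c
[3] 0x16->0x0b len=3 : db 47 f5
[4] 0x0f->0x13 len=3 : 73 ce 92
[5] 0x00->0x0b len=3 : 36 ed ad
query mem[0x06]=0xdb, mem[0x14]=0xce, mem[0x13]=0x73, mem[0x05]=0x92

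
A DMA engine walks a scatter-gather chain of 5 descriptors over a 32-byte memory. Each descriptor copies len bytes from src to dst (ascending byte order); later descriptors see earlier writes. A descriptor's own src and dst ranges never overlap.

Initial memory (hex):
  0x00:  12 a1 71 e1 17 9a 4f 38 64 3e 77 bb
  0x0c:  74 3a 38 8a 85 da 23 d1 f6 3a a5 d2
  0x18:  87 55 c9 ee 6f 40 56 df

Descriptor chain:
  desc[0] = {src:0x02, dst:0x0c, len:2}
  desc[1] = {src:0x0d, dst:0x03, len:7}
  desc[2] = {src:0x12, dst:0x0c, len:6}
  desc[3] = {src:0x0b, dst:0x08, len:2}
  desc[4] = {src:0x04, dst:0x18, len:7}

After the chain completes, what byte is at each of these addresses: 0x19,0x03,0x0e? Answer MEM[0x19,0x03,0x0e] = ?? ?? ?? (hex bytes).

MEM[0x19,0x03,0x0e] = 8a e1 f6

  after D0: wrote 2B at 0x0c = 71e1
  after D1: wrote 7B at 0x03 = e1388a85da23d1
  after D2: wrote 6B at 0x0c = 23d1f63aa5d2
  after D3: wrote 2B at 0x08 = bb23
  after D4: wrote 7B at 0x18 = 388a85dabb2377
query mem[0x19]=0x8a, mem[0x03]=0xe1, mem[0x0e]=0xf6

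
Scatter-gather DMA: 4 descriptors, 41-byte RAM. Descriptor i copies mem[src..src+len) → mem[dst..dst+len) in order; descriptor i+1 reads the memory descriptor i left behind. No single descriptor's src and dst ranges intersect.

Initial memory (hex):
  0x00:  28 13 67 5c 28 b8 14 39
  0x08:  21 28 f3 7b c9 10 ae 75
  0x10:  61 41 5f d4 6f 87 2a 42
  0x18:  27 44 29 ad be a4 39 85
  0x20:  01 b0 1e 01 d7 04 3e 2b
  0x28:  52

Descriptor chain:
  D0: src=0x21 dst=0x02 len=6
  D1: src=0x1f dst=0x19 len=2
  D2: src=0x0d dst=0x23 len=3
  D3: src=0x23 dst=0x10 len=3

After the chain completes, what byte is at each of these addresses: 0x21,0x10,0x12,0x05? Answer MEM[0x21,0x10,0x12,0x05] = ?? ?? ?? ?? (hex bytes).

  after D0: wrote 6B at 0x02 = b01e01d7043e
  after D1: wrote 2B at 0x19 = 8501
  after D2: wrote 3B at 0x23 = 10ae75
  after D3: wrote 3B at 0x10 = 10ae75
query mem[0x21]=0xb0, mem[0x10]=0x10, mem[0x12]=0x75, mem[0x05]=0xd7

MEM[0x21,0x10,0x12,0x05] = b0 10 75 d7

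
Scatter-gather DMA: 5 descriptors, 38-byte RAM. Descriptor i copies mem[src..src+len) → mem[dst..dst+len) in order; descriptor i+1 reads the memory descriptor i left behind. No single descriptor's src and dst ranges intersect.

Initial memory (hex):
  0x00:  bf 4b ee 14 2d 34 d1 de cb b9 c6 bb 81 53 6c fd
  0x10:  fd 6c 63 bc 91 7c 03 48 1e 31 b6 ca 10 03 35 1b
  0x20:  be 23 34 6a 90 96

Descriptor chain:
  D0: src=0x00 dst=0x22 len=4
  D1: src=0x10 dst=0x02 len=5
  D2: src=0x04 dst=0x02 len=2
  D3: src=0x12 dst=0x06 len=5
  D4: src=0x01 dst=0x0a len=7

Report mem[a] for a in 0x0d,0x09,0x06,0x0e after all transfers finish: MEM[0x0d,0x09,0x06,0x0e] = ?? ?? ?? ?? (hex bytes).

MEM[0x0d,0x09,0x06,0x0e] = 63 7c 63 bc

#0 dst[0x22+4] := {0xbf,0x4b,0xee,0x14}
#1 dst[0x02+5] := {0xfd,0x6c,0x63,0xbc,0x91}
#2 dst[0x02+2] := {0x63,0xbc}
#3 dst[0x06+5] := {0x63,0xbc,0x91,0x7c,0x03}
#4 dst[0x0a+7] := {0x4b,0x63,0xbc,0x63,0xbc,0x63,0xbc}
query mem[0x0d]=0x63, mem[0x09]=0x7c, mem[0x06]=0x63, mem[0x0e]=0xbc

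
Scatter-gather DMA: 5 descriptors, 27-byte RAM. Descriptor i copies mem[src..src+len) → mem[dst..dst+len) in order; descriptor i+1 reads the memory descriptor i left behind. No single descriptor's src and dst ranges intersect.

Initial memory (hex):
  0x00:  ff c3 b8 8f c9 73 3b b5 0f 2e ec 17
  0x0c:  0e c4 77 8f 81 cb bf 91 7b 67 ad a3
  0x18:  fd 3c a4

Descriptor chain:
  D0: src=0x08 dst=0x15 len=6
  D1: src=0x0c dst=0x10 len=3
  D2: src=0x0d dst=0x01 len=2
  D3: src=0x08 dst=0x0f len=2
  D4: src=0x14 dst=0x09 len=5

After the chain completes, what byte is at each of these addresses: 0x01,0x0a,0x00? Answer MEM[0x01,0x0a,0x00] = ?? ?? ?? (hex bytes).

[0] 0x08->0x15 len=6 : 0f 2e ec 17 0e c4
[1] 0x0c->0x10 len=3 : 0e c4 77
[2] 0x0d->0x01 len=2 : c4 77
[3] 0x08->0x0f len=2 : 0f 2e
[4] 0x14->0x09 len=5 : 7b 0f 2e ec 17
query mem[0x01]=0xc4, mem[0x0a]=0x0f, mem[0x00]=0xff

MEM[0x01,0x0a,0x00] = c4 0f ff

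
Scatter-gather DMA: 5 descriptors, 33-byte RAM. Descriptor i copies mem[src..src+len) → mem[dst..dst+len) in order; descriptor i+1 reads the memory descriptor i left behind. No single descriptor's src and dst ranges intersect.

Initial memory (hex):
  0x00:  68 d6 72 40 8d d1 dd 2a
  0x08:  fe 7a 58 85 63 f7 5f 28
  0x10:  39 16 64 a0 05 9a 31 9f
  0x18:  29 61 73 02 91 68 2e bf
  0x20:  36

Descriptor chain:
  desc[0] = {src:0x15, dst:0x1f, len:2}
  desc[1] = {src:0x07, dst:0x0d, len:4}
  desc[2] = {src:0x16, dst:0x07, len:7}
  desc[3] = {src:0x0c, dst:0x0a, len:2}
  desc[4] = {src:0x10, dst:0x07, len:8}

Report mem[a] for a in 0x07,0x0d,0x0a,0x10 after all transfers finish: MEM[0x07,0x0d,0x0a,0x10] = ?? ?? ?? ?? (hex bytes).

  after D0: wrote 2B at 0x1f = 9a31
  after D1: wrote 4B at 0x0d = 2afe7a58
  after D2: wrote 7B at 0x07 = 319f2961730291
  after D3: wrote 2B at 0x0a = 0291
  after D4: wrote 8B at 0x07 = 581664a0059a319f
query mem[0x07]=0x58, mem[0x0d]=0x31, mem[0x0a]=0xa0, mem[0x10]=0x58

MEM[0x07,0x0d,0x0a,0x10] = 58 31 a0 58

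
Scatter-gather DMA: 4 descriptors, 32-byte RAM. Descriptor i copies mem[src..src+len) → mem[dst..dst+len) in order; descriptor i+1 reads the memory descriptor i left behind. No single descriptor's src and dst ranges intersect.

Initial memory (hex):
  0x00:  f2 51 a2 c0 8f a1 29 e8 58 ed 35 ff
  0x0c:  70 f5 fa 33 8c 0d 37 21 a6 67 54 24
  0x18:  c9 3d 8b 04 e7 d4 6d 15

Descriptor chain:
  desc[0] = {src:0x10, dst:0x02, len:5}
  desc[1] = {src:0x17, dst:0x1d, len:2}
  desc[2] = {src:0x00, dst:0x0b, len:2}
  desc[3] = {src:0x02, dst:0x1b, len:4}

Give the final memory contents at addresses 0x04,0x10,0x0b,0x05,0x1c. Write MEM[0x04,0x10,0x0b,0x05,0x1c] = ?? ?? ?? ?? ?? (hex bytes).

  after D0: wrote 5B at 0x02 = 8c0d3721a6
  after D1: wrote 2B at 0x1d = 24c9
  after D2: wrote 2B at 0x0b = f251
  after D3: wrote 4B at 0x1b = 8c0d3721
query mem[0x04]=0x37, mem[0x10]=0x8c, mem[0x0b]=0xf2, mem[0x05]=0x21, mem[0x1c]=0x0d

MEM[0x04,0x10,0x0b,0x05,0x1c] = 37 8c f2 21 0d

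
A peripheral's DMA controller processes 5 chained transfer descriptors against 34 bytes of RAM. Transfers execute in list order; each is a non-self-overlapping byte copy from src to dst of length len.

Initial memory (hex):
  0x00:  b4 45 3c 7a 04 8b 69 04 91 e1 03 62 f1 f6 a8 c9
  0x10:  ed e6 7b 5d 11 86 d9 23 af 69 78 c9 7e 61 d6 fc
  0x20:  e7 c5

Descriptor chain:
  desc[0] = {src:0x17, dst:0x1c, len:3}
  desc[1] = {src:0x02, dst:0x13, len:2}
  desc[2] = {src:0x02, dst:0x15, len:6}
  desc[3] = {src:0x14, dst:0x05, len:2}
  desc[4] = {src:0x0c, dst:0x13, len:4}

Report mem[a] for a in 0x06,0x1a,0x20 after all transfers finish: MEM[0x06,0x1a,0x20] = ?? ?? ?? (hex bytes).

MEM[0x06,0x1a,0x20] = 3c 04 e7

[0] 0x17->0x1c len=3 : 23 af 69
[1] 0x02->0x13 len=2 : 3c 7a
[2] 0x02->0x15 len=6 : 3c 7a 04 8b 69 04
[3] 0x14->0x05 len=2 : 7a 3c
[4] 0x0c->0x13 len=4 : f1 f6 a8 c9
query mem[0x06]=0x3c, mem[0x1a]=0x04, mem[0x20]=0xe7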